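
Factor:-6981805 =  - 5^1*853^1 * 1637^1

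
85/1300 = 17/260 = 0.07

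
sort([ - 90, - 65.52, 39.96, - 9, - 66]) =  [  -  90,  -  66, - 65.52 ,  -  9,  39.96] 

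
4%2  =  0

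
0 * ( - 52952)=0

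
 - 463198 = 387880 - 851078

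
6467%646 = 7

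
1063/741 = 1 + 322/741= 1.43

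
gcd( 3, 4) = 1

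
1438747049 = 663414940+775332109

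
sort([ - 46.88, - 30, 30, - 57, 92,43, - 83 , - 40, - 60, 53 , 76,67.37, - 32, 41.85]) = [ - 83,- 60, - 57, - 46.88, - 40,-32,- 30 , 30, 41.85, 43, 53, 67.37,76, 92]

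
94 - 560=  - 466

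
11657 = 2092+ 9565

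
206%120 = 86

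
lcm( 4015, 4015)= 4015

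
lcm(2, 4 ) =4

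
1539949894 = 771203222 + 768746672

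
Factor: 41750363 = 1201^1*34763^1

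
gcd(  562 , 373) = 1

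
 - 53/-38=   53/38 = 1.39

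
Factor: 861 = 3^1*7^1 * 41^1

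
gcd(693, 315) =63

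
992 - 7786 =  - 6794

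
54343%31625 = 22718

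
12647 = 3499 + 9148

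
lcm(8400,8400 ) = 8400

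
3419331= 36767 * 93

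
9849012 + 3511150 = 13360162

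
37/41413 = 37/41413= 0.00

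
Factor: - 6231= - 3^1*31^1*67^1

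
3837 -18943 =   -  15106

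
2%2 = 0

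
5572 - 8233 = -2661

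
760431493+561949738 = 1322381231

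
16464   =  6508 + 9956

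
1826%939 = 887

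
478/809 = 478/809 = 0.59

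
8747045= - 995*(  -  8791)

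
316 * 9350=2954600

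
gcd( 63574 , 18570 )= 2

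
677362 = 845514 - 168152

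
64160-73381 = - 9221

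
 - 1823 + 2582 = 759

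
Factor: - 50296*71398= - 3591033808 = - 2^4*29^1*1231^1*6287^1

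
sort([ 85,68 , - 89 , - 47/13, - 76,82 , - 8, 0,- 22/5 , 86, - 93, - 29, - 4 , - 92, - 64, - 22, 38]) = [ - 93, - 92, - 89, - 76,  -  64,-29, -22, - 8,- 22/5, - 4, - 47/13, 0 , 38, 68, 82, 85,86]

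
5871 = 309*19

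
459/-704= - 459/704 = - 0.65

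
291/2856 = 97/952 = 0.10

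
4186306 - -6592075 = 10778381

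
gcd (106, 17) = 1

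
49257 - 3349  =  45908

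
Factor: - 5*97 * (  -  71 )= 34435 = 5^1*71^1*97^1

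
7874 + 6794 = 14668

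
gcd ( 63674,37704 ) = 2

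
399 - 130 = 269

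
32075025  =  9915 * 3235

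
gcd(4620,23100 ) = 4620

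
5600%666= 272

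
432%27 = 0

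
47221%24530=22691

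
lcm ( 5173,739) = 5173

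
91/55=1+36/55 = 1.65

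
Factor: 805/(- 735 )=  - 23/21  =  -3^(-1)*7^(  -  1 ) * 23^1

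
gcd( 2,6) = 2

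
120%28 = 8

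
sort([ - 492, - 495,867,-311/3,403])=[- 495, - 492,  -  311/3, 403 , 867]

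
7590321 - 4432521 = 3157800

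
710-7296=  - 6586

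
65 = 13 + 52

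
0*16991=0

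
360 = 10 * 36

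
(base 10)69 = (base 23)30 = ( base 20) 39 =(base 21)36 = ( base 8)105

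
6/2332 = 3/1166 = 0.00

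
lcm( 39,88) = 3432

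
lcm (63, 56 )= 504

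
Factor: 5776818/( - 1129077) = -1925606/376359=- 2^1*3^ ( - 1 ) * 23^1*41^1*1021^1*125453^( - 1)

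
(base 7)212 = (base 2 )1101011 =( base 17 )65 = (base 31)3E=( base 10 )107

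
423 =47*9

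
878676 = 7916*111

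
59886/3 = 19962  =  19962.00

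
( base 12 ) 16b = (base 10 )227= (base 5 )1402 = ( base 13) 146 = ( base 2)11100011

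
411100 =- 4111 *( - 100)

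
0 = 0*123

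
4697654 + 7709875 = 12407529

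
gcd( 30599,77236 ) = 1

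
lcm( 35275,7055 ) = 35275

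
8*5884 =47072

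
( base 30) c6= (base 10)366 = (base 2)101101110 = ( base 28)d2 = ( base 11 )303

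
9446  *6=56676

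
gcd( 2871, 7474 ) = 1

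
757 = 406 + 351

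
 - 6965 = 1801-8766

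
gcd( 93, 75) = 3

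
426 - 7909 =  - 7483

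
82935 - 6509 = 76426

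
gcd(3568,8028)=892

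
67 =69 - 2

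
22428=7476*3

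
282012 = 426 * 662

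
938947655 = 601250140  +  337697515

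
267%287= 267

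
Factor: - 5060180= - 2^2* 5^1*503^2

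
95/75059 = 95/75059  =  0.00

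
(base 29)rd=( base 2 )1100011100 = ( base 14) 40C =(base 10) 796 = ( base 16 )31c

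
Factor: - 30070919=-131^1 * 229549^1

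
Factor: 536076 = 2^2*3^2*14891^1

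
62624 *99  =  6199776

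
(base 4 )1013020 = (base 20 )b7c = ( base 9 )6217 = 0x11c8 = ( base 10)4552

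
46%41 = 5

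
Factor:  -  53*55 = - 2915=- 5^1*11^1 * 53^1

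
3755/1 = 3755 = 3755.00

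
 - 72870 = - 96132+23262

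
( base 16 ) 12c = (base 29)AA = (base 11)253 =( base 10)300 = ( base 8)454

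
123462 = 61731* 2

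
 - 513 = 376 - 889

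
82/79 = 82/79= 1.04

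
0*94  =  0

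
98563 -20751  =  77812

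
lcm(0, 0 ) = 0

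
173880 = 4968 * 35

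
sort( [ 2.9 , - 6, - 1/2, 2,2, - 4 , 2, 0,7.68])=[ - 6, - 4, - 1/2 , 0,2, 2, 2,2.9, 7.68]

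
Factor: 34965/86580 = 21/52 = 2^ (-2)*3^1*7^1 * 13^( - 1) 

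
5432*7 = 38024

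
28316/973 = 28316/973=29.10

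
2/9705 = 2/9705=0.00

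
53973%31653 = 22320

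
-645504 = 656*( - 984 ) 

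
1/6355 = 1/6355=0.00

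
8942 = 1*8942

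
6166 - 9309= - 3143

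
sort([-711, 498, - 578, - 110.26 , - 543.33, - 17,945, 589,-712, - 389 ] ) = [ - 712,- 711,-578,  -  543.33, - 389, - 110.26, - 17, 498, 589,945]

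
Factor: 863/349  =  349^( - 1)*863^1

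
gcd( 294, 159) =3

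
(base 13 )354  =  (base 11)484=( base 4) 21000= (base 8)1100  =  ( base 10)576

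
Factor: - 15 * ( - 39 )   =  3^2*5^1 * 13^1 = 585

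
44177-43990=187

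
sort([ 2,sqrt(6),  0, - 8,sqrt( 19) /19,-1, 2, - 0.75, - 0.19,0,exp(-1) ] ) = [ - 8, - 1, - 0.75, - 0.19, 0,0,  sqrt(19) /19,exp(  -  1 ), 2,2,sqrt(6 )]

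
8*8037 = 64296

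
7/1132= 7/1132 = 0.01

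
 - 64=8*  ( - 8 )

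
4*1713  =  6852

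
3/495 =1/165 = 0.01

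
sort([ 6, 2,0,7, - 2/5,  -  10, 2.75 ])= [ - 10 , - 2/5,0 , 2,2.75,6,7]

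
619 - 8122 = -7503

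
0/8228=0 =0.00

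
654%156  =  30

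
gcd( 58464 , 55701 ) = 9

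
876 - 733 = 143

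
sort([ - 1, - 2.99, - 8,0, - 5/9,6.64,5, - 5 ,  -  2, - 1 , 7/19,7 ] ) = [ - 8,-5, - 2.99, - 2, - 1, - 1,-5/9,0,7/19 , 5 , 6.64, 7] 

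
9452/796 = 11 + 174/199 = 11.87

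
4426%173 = 101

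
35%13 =9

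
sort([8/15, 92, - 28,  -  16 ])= [ -28, - 16, 8/15,  92] 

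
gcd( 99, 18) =9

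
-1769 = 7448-9217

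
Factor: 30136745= 5^1 *61^1*98809^1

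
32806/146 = 16403/73 = 224.70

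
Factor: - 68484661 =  - 7^1 * 2203^1 * 4441^1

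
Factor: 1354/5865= 2^1*3^( - 1 ) * 5^ ( - 1 )*17^(-1 )*23^( - 1)*677^1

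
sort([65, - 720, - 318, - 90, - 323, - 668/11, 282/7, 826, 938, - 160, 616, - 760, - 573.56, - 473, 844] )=[ - 760, - 720, - 573.56 , - 473, - 323, - 318, - 160, - 90, - 668/11, 282/7, 65,  616,826, 844, 938] 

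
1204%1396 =1204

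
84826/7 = 12118 = 12118.00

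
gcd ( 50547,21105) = 21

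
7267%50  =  17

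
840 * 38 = 31920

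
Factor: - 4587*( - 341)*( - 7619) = -3^1*11^2 * 19^1*31^1  *  139^1*401^1 = - 11917388373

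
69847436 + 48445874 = 118293310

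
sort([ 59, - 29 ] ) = [ - 29,  59 ] 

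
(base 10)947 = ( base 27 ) 182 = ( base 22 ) 1L1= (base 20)277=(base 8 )1663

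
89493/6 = 29831/2 = 14915.50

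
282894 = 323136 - 40242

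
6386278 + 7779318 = 14165596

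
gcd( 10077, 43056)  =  3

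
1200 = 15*80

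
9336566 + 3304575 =12641141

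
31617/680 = 46 + 337/680 = 46.50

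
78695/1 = 78695 = 78695.00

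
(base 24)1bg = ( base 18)2BA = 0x358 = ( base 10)856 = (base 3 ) 1011201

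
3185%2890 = 295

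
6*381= 2286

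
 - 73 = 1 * (-73 )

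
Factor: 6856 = 2^3*857^1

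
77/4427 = 77/4427   =  0.02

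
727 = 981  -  254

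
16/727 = 16/727 = 0.02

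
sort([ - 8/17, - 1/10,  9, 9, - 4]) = [ - 4,  -  8/17, - 1/10, 9,9 ]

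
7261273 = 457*15889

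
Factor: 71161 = 71161^1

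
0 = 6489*0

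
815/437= 1 + 378/437 = 1.86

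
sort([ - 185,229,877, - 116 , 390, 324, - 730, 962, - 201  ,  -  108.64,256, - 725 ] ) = [ - 730, -725,  -  201,-185, - 116, - 108.64,229 , 256, 324, 390,  877, 962]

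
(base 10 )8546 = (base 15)27eb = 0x2162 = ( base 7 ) 33626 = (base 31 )8rl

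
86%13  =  8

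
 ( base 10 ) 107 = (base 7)212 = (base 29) 3k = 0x6b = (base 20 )57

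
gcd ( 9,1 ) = 1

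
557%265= 27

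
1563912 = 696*2247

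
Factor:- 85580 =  - 2^2*5^1*11^1*389^1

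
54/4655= 54/4655 = 0.01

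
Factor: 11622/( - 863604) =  -13/966 = - 2^(-1)*3^( - 1)*7^( - 1) * 13^1 * 23^( - 1)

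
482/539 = 482/539 = 0.89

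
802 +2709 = 3511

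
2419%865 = 689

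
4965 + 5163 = 10128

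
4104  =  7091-2987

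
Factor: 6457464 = 2^3*3^2* 13^1 * 6899^1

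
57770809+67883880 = 125654689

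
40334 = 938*43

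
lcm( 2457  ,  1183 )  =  31941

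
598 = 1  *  598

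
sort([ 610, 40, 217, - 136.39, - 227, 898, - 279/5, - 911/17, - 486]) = [-486,  -  227, - 136.39, - 279/5,  -  911/17, 40, 217, 610,898 ]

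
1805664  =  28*64488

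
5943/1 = 5943  =  5943.00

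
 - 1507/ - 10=150 + 7/10=150.70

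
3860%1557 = 746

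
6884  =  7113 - 229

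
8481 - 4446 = 4035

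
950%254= 188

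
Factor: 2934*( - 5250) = -2^2*3^3 * 5^3 * 7^1*163^1 = - 15403500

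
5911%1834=409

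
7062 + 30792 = 37854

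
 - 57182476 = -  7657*7468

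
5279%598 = 495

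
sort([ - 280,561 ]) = [- 280, 561 ]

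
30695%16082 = 14613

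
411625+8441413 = 8853038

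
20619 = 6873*3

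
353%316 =37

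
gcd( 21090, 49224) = 6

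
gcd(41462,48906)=2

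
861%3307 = 861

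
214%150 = 64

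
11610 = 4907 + 6703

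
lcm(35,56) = 280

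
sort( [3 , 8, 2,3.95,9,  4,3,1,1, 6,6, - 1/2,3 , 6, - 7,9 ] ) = [ - 7, - 1/2,1, 1,2,3,3,3,3.95 , 4,6,6, 6, 8,9,9] 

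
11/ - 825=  - 1/75 = - 0.01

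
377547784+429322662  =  806870446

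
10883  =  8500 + 2383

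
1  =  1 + 0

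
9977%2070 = 1697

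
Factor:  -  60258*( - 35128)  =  2116743024 = 2^4 * 3^1 *11^2*83^1*4391^1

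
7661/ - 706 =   -  11 + 105/706 = -10.85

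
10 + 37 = 47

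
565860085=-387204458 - -953064543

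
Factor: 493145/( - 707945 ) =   -  7^( - 1 )*19^1  *  29^1*113^(  -  1) = - 551/791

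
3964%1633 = 698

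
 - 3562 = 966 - 4528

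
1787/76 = 1787/76 = 23.51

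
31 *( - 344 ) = - 10664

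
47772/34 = 1405 + 1/17 = 1405.06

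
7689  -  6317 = 1372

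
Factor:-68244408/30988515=-2^3*3^1 * 5^( - 1)*211^(-1)*449^1*2111^1*9791^ ( - 1) = - 22748136/10329505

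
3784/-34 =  - 112 + 12/17 = - 111.29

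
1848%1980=1848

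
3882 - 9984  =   - 6102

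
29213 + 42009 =71222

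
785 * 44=34540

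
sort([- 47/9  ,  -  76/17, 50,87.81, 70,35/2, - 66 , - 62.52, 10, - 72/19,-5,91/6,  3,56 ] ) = [ - 66 ,  -  62.52,-47/9,-5 , - 76/17, - 72/19,  3, 10,91/6, 35/2,50, 56, 70, 87.81]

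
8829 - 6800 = 2029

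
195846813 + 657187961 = 853034774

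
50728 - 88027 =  - 37299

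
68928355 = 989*69695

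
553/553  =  1 =1.00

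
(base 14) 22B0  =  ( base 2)1011110010010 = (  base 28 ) 7je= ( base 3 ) 22021111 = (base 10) 6034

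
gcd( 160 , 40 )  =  40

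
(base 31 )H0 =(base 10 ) 527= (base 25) l2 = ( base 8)1017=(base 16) 20f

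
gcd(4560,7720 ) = 40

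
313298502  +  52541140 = 365839642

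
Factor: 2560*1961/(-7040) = -7844/11 = - 2^2*11^(  -  1 )*37^1*53^1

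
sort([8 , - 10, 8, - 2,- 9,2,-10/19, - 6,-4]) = [- 10, - 9, - 6, - 4, -2,  -  10/19,2,8,8]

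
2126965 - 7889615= - 5762650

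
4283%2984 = 1299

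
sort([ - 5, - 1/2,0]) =[  -  5,-1/2, 0]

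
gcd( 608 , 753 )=1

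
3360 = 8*420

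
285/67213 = 285/67213 =0.00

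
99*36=3564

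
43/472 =43/472  =  0.09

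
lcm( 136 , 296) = 5032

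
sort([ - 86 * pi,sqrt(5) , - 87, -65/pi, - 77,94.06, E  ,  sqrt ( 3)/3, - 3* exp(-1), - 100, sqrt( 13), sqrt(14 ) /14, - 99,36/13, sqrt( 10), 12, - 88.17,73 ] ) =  [ - 86*pi, - 100 , - 99, - 88.17, - 87,  -  77, - 65/pi ,-3 * exp( - 1),sqrt(14)/14,sqrt( 3) /3,sqrt( 5), E, 36/13,sqrt (10 ),sqrt( 13),12, 73,94.06]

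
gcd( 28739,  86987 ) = 1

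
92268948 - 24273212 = 67995736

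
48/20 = 12/5 = 2.40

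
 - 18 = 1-19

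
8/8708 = 2/2177 = 0.00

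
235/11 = 21 + 4/11 = 21.36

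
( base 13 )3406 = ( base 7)30130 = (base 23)DH5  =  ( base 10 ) 7273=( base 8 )16151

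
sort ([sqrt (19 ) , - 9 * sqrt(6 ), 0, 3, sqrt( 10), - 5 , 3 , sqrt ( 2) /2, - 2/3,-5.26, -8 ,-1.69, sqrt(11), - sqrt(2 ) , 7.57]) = [ - 9*sqrt( 6), - 8, - 5.26,- 5, - 1.69,  -  sqrt( 2 ),- 2/3, 0,  sqrt(2) /2, 3, 3, sqrt (10), sqrt(11), sqrt(19 ), 7.57]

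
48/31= 48/31=1.55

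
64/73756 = 16/18439 =0.00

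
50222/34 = 1477 + 2/17  =  1477.12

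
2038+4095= 6133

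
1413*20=28260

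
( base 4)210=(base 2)100100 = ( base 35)11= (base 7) 51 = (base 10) 36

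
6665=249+6416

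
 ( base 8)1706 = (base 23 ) 1j0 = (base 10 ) 966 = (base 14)4d0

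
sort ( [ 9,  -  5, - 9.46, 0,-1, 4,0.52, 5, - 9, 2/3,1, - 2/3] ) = [ - 9.46 , - 9, - 5, - 1, - 2/3, 0,0.52,2/3, 1, 4, 5  ,  9] 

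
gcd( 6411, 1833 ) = 3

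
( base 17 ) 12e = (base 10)337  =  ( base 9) 414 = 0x151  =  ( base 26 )CP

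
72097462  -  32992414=39105048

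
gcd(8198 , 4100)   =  2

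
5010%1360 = 930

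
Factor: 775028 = 2^2*193757^1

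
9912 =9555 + 357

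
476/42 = 34/3 = 11.33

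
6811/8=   851 + 3/8 =851.38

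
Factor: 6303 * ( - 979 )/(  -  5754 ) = 2^( - 1 )*7^( -1)*11^2*89^1*137^( - 1)*191^1 = 2056879/1918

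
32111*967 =31051337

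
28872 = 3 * 9624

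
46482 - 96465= - 49983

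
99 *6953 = 688347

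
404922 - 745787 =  - 340865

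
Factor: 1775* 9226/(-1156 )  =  -2^(-1) * 5^2*7^1 * 17^( - 2 )* 71^1*659^1 = -8188075/578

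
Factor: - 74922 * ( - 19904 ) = 1491247488 = 2^7*3^1*311^1*12487^1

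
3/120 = 1/40 = 0.03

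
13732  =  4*3433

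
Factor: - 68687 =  - 68687^1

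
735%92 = 91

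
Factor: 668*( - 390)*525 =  - 2^3  *  3^2*5^3*7^1  *13^1*167^1 = - 136773000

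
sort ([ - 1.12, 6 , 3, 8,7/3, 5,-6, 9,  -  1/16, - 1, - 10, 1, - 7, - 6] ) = [-10, -7,-6 ,- 6, - 1.12, - 1, - 1/16, 1,7/3, 3, 5,6 , 8, 9]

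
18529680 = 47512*390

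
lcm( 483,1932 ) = 1932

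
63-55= 8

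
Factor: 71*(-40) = -2840= - 2^3*5^1*71^1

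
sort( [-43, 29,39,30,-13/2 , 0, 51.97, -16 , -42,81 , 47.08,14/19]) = [  -  43,-42, - 16, - 13/2,0,14/19,29,30,39,47.08,51.97,81]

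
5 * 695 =3475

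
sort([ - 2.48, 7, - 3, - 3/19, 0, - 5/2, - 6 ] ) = [ - 6, - 3, - 5/2,- 2.48,  -  3/19,0,7 ] 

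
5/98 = 5/98=0.05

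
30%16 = 14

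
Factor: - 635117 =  - 7^1*90731^1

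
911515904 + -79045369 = 832470535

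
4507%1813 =881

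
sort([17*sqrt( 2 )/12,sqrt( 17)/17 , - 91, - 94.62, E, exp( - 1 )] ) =[ - 94.62, - 91, sqrt( 17 )/17,  exp( -1),17 *sqrt( 2 )/12,  E]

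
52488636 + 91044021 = 143532657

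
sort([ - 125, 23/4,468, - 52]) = [-125, - 52 , 23/4,468 ]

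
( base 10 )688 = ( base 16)2B0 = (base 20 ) 1e8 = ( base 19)1H4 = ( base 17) 268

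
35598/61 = 35598/61 = 583.57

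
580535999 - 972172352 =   -  391636353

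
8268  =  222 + 8046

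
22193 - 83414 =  - 61221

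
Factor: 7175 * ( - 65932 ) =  - 473062100 = - 2^2*5^2*7^1 *41^1*53^1*311^1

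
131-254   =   - 123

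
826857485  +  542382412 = 1369239897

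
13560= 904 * 15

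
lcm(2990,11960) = 11960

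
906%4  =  2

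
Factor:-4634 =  -2^1 * 7^1 * 331^1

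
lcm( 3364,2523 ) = 10092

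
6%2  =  0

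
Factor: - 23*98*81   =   -182574 = - 2^1*3^4*7^2*23^1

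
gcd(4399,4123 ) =1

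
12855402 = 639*20118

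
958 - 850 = 108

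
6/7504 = 3/3752 = 0.00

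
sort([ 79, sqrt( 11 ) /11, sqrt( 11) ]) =[ sqrt( 11) /11, sqrt( 11 ) , 79 ] 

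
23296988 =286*81458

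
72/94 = 36/47 = 0.77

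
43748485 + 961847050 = 1005595535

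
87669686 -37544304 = 50125382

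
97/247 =97/247 = 0.39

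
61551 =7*8793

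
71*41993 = 2981503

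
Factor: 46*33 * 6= 9108 = 2^2*3^2*11^1* 23^1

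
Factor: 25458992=2^4*13^1*122399^1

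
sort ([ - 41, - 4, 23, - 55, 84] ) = [ - 55, -41,-4,23, 84]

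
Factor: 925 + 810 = 5^1*347^1 = 1735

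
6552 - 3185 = 3367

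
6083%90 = 53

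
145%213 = 145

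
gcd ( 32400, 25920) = 6480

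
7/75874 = 7/75874  =  0.00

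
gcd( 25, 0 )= 25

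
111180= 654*170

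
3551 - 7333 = -3782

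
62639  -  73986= -11347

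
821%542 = 279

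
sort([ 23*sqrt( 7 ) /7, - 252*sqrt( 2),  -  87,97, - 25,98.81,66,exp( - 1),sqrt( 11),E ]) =[-252 * sqrt(2 ), - 87, - 25 , exp(-1)  ,  E,sqrt( 11), 23*sqrt( 7 )/7,66 , 97,98.81]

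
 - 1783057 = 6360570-8143627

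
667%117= 82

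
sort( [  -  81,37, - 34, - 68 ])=[ -81, - 68, - 34,  37]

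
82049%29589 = 22871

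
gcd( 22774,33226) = 2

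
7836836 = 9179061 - 1342225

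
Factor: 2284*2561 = 2^2*13^1*197^1*571^1 = 5849324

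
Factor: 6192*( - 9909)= -2^4*3^5*43^1*367^1= - 61356528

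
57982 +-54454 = 3528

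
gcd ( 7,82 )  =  1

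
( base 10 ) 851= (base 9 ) 1145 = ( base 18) 2b5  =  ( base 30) sb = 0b1101010011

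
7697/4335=7697/4335 = 1.78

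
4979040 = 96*51865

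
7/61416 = 7/61416=0.00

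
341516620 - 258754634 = 82761986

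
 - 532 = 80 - 612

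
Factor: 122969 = 7^1*11^1*1597^1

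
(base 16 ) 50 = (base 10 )80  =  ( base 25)35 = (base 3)2222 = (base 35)2a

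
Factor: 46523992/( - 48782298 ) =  - 2^2*3^( - 1) * 67^(  -  1)*2131^1*2729^1*121349^(  -  1 )=- 23261996/24391149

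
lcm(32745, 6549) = 32745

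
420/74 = 210/37= 5.68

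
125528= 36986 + 88542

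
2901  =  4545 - 1644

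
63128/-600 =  - 7891/75 = - 105.21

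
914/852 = 457/426 = 1.07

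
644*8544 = 5502336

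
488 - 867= - 379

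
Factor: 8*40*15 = 2^6*3^1*5^2  =  4800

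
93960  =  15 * 6264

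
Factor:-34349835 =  - 3^1*5^1*13^1*176153^1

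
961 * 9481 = 9111241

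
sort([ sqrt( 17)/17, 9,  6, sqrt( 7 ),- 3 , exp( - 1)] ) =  [-3, sqrt( 17)/17, exp( - 1),sqrt(7 ), 6,9 ]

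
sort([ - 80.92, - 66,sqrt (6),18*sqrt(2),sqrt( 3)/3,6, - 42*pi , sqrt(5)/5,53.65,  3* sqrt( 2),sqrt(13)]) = [ -42 *pi,  -  80.92, - 66,sqrt( 5 )/5, sqrt( 3 ) /3 , sqrt( 6), sqrt( 13),  3*sqrt( 2 ),6,18 * sqrt( 2 ) , 53.65 ] 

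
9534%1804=514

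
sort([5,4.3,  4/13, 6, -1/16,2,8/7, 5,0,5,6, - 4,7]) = [ - 4,- 1/16,0,4/13,8/7,2,4.3,5, 5,5,6,6,7 ]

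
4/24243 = 4/24243 = 0.00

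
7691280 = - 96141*( - 80)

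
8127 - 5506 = 2621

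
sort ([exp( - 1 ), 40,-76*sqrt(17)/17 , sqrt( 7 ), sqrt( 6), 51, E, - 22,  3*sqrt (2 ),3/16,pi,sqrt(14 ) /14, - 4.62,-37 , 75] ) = [ -37,- 22, - 76 * sqrt ( 17 )/17,- 4.62,3/16 , sqrt( 14)/14, exp( - 1 ),sqrt( 6 ), sqrt(7), E,pi,3*sqrt ( 2 ), 40, 51,  75] 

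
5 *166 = 830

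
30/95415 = 2/6361= 0.00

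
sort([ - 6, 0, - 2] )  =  [ - 6, -2,0]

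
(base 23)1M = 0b101101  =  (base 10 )45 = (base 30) 1F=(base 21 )23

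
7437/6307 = 7437/6307 = 1.18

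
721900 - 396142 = 325758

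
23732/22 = 11866/11 = 1078.73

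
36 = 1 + 35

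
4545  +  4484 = 9029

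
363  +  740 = 1103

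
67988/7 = 67988/7 = 9712.57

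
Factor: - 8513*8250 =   -  2^1 *3^1*5^3*11^1* 8513^1 = - 70232250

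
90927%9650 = 4077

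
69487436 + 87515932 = 157003368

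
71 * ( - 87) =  - 6177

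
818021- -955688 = 1773709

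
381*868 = 330708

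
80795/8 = 10099  +  3/8 = 10099.38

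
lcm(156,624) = 624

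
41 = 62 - 21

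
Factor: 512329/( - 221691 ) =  - 3^( - 1 )*17^1*30137^1*73897^( - 1)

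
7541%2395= 356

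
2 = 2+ 0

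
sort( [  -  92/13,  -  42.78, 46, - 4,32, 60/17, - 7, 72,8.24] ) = [-42.78, - 92/13, - 7, - 4, 60/17, 8.24,32,46 , 72 ]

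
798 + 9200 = 9998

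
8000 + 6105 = 14105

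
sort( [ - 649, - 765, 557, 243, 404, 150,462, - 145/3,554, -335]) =[ - 765, - 649, - 335,-145/3,150 , 243 , 404,462, 554,557] 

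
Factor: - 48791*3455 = -168572905 = - 5^1*97^1 * 503^1 *691^1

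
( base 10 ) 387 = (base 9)470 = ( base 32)C3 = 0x183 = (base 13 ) 23A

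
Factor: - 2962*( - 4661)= 2^1*59^1 * 79^1*1481^1= 13805882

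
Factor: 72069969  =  3^1*37^1*649279^1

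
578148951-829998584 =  -251849633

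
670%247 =176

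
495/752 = 495/752 = 0.66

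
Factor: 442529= 19^1*23291^1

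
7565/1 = 7565 = 7565.00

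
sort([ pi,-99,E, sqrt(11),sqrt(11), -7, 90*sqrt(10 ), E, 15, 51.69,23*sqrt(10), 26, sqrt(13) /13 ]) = [  -  99,  -  7,sqrt(13 )/13, E, E, pi,sqrt(11),  sqrt(11),  15,26, 51.69 , 23*sqrt(10),90*sqrt(10 )]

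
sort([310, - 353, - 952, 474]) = [ - 952, - 353 , 310,  474 ]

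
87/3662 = 87/3662 = 0.02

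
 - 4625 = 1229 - 5854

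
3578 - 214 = 3364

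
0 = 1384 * 0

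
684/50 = 342/25 = 13.68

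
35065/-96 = -366  +  71/96 = - 365.26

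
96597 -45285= 51312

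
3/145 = 3/145= 0.02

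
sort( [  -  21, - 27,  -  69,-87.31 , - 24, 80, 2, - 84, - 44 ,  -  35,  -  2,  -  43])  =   [ - 87.31,-84,- 69, - 44,-43 , - 35, - 27, - 24,-21, - 2,2,80 ]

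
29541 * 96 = 2835936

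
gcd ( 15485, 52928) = 1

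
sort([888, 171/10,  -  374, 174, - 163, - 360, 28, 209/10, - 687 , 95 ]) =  [-687,  -  374, - 360,  -  163 , 171/10, 209/10,28, 95 , 174, 888]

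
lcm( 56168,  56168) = 56168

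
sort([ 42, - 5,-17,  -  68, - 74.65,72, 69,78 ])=[ - 74.65, - 68, - 17,-5,42, 69, 72, 78]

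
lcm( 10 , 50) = 50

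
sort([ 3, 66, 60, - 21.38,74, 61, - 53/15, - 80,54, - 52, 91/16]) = [ -80, - 52, - 21.38, - 53/15,3, 91/16, 54,  60, 61, 66,74 ]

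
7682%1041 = 395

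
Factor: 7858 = 2^1 * 3929^1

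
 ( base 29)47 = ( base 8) 173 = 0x7b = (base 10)123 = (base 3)11120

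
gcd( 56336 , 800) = 16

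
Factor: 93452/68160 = 2^(  -  4)*3^( -1)* 5^(-1)*61^1*71^(- 1)*383^1 = 23363/17040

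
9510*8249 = 78447990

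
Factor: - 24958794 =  - 2^1*3^1*7^1*37^1*16061^1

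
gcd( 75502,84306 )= 2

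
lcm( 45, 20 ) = 180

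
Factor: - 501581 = - 19^1*26399^1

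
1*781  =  781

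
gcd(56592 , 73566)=18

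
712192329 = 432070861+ 280121468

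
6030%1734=828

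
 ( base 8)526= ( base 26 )d4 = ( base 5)2332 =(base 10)342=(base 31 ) B1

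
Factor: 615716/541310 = 2^1*5^( - 1)*7^( - 1)*11^(-1 )*19^( - 1)*37^( - 1 )*153929^1 = 307858/270655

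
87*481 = 41847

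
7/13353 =7/13353 = 0.00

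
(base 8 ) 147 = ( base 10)103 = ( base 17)61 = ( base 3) 10211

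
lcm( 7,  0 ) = 0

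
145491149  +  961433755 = 1106924904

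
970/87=970/87 = 11.15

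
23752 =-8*( - 2969 ) 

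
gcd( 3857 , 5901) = 7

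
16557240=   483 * 34280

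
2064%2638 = 2064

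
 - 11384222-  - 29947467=18563245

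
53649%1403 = 335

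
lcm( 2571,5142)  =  5142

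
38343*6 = 230058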